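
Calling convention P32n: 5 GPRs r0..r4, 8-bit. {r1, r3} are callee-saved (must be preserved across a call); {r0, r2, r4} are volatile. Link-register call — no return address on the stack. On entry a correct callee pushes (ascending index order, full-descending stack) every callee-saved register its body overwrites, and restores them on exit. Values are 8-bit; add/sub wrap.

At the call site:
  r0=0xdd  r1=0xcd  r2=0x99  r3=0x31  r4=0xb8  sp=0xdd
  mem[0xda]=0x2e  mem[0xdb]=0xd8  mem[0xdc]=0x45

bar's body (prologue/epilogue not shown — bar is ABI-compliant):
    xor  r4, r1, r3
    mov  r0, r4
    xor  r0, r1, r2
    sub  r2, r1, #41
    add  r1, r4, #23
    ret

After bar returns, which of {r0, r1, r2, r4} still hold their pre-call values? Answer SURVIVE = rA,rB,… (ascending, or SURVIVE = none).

SURVIVE = r1

prologue: push r1 → mem[0xdc]=0xcd, sp=0xdc
body[0] xor  r4, r1, r3 → r4=0xfc
body[1] mov  r0, r4 → r0=0xfc
body[2] xor  r0, r1, r2 → r0=0x54
body[3] sub  r2, r1, #41 → r2=0xa4
body[4] add  r1, r4, #23 → r1=0x13
epilogue: pop r1=0xcd, sp=0xdd
r0: caller-saved, written=True
r1: callee-saved, written=True
r2: caller-saved, written=True
r4: caller-saved, written=True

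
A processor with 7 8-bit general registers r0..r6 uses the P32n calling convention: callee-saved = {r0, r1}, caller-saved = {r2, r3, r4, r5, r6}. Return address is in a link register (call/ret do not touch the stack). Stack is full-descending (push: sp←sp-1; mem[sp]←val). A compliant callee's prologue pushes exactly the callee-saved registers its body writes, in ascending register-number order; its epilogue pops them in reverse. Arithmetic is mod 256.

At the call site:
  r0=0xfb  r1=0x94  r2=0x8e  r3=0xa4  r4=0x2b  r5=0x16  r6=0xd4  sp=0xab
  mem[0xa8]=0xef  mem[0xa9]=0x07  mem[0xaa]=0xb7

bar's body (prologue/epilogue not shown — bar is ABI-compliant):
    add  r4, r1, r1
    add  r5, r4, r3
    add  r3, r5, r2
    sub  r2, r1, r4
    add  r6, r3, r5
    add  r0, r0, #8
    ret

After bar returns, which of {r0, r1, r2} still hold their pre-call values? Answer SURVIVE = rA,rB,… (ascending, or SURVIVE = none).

SURVIVE = r0,r1

prologue: push r0 → mem[0xaa]=0xfb, sp=0xaa
body[0] add  r4, r1, r1 → r4=0x28
body[1] add  r5, r4, r3 → r5=0xcc
body[2] add  r3, r5, r2 → r3=0x5a
body[3] sub  r2, r1, r4 → r2=0x6c
body[4] add  r6, r3, r5 → r6=0x26
body[5] add  r0, r0, #8 → r0=0x03
epilogue: pop r0=0xfb, sp=0xab
r0: callee-saved, written=True
r1: callee-saved, written=False
r2: caller-saved, written=True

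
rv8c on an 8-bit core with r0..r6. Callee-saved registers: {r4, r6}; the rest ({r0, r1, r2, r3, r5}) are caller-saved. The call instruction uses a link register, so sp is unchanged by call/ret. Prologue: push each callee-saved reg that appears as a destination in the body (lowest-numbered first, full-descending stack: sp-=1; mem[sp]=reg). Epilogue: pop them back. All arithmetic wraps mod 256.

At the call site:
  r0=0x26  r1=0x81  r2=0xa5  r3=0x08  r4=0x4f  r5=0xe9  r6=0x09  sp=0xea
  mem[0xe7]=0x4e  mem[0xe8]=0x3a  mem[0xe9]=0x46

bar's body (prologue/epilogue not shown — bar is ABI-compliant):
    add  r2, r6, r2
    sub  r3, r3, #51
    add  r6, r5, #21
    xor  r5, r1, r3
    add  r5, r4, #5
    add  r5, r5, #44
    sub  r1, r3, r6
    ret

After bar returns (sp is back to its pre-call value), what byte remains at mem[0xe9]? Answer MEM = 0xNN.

MEM = 0x09

prologue: push r6 -> mem[0xe9]=0x09, sp=0xe9
body[0] add  r2, r6, r2 -> r2=0xae
body[1] sub  r3, r3, #51 -> r3=0xd5
body[2] add  r6, r5, #21 -> r6=0xfe
body[3] xor  r5, r1, r3 -> r5=0x54
body[4] add  r5, r4, #5 -> r5=0x54
body[5] add  r5, r5, #44 -> r5=0x80
body[6] sub  r1, r3, r6 -> r1=0xd7
epilogue: pop r6=0x09, sp=0xea
prologue pushed ['r6'] at ['0xe9']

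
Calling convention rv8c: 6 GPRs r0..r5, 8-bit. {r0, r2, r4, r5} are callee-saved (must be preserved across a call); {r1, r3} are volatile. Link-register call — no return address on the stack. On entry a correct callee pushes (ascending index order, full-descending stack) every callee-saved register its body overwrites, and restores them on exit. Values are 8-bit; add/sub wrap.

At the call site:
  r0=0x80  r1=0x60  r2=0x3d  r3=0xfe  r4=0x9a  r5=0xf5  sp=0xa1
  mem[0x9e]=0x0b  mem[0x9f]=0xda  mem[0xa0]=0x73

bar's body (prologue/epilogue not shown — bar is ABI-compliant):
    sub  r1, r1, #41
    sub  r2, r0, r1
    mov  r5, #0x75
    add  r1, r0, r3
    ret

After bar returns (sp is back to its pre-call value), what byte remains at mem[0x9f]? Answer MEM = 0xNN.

prologue: push r2 → mem[0xa0]=0x3d, sp=0xa0
prologue: push r5 → mem[0x9f]=0xf5, sp=0x9f
body[0] sub  r1, r1, #41 → r1=0x37
body[1] sub  r2, r0, r1 → r2=0x49
body[2] mov  r5, #0x75 → r5=0x75
body[3] add  r1, r0, r3 → r1=0x7e
epilogue: pop r5=0xf5, sp=0xa0
epilogue: pop r2=0x3d, sp=0xa1
prologue pushed ['r2', 'r5'] at ['0xa0', '0x9f']

MEM = 0xf5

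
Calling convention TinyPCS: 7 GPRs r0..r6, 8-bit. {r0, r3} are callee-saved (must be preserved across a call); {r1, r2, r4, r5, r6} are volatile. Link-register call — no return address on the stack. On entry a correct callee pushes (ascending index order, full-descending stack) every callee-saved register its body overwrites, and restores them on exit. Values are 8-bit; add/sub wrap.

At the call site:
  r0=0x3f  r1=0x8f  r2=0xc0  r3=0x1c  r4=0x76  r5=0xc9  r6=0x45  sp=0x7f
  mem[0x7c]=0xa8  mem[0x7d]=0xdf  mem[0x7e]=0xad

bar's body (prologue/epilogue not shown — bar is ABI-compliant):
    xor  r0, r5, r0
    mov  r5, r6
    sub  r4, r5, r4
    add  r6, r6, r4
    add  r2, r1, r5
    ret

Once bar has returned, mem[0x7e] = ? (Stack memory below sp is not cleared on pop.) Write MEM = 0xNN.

MEM = 0x3f

prologue: push r0 → mem[0x7e]=0x3f, sp=0x7e
body[0] xor  r0, r5, r0 → r0=0xf6
body[1] mov  r5, r6 → r5=0x45
body[2] sub  r4, r5, r4 → r4=0xcf
body[3] add  r6, r6, r4 → r6=0x14
body[4] add  r2, r1, r5 → r2=0xd4
epilogue: pop r0=0x3f, sp=0x7f
prologue pushed ['r0'] at ['0x7e']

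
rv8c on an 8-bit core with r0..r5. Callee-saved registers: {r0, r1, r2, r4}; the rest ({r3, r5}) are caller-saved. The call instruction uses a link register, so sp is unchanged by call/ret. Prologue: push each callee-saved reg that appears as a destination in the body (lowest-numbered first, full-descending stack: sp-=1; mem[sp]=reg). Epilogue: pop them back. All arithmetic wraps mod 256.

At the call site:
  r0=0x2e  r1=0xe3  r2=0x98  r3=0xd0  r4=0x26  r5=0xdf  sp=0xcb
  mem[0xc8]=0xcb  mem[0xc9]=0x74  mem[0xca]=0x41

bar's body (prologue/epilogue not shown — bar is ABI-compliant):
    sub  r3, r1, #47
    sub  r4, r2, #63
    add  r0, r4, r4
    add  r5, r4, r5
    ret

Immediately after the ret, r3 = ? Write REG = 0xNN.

prologue: push r0 → mem[0xca]=0x2e, sp=0xca
prologue: push r4 → mem[0xc9]=0x26, sp=0xc9
body[0] sub  r3, r1, #47 → r3=0xb4
body[1] sub  r4, r2, #63 → r4=0x59
body[2] add  r0, r4, r4 → r0=0xb2
body[3] add  r5, r4, r5 → r5=0x38
epilogue: pop r4=0x26, sp=0xca
epilogue: pop r0=0x2e, sp=0xcb
r3 is caller-saved → body value

REG = 0xb4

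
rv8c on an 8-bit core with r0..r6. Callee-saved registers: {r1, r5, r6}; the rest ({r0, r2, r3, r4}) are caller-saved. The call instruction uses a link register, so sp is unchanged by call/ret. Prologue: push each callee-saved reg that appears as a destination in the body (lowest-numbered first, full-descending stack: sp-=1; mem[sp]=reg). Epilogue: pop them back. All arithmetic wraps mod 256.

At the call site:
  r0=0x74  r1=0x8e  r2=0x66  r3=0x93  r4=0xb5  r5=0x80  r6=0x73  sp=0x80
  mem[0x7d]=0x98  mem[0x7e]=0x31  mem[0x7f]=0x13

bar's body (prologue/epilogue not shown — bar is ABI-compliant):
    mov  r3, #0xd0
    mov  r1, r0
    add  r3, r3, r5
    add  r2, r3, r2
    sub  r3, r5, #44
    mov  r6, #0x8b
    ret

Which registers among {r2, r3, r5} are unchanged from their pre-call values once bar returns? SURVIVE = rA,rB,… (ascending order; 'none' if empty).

SURVIVE = r5

prologue: push r1 → mem[0x7f]=0x8e, sp=0x7f
prologue: push r6 → mem[0x7e]=0x73, sp=0x7e
body[0] mov  r3, #0xd0 → r3=0xd0
body[1] mov  r1, r0 → r1=0x74
body[2] add  r3, r3, r5 → r3=0x50
body[3] add  r2, r3, r2 → r2=0xb6
body[4] sub  r3, r5, #44 → r3=0x54
body[5] mov  r6, #0x8b → r6=0x8b
epilogue: pop r6=0x73, sp=0x7f
epilogue: pop r1=0x8e, sp=0x80
r2: caller-saved, written=True
r3: caller-saved, written=True
r5: callee-saved, written=False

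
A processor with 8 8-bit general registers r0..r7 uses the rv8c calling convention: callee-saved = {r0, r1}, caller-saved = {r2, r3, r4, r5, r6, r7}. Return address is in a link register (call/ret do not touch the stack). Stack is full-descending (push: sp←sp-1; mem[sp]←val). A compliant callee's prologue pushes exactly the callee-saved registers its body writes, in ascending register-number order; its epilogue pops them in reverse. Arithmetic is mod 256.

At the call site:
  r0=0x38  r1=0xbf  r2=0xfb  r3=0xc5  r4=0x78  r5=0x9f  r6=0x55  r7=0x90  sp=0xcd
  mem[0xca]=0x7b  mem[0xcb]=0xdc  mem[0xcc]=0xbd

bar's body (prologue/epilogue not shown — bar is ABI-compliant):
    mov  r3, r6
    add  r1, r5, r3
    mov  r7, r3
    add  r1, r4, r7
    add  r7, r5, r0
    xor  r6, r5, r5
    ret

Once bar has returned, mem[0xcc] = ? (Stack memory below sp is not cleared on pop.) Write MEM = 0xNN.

prologue: push r1 → mem[0xcc]=0xbf, sp=0xcc
body[0] mov  r3, r6 → r3=0x55
body[1] add  r1, r5, r3 → r1=0xf4
body[2] mov  r7, r3 → r7=0x55
body[3] add  r1, r4, r7 → r1=0xcd
body[4] add  r7, r5, r0 → r7=0xd7
body[5] xor  r6, r5, r5 → r6=0x00
epilogue: pop r1=0xbf, sp=0xcd
prologue pushed ['r1'] at ['0xcc']

MEM = 0xbf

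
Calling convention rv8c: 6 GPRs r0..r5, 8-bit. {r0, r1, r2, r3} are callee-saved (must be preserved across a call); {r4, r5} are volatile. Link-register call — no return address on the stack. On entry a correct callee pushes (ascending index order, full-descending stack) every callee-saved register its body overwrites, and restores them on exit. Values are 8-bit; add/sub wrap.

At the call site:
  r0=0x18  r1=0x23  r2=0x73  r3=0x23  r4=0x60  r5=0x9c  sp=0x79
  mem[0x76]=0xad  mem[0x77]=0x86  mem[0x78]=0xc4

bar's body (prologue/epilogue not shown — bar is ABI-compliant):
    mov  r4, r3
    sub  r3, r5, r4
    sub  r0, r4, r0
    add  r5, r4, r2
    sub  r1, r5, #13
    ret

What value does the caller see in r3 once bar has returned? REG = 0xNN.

prologue: push r0 → mem[0x78]=0x18, sp=0x78
prologue: push r1 → mem[0x77]=0x23, sp=0x77
prologue: push r3 → mem[0x76]=0x23, sp=0x76
body[0] mov  r4, r3 → r4=0x23
body[1] sub  r3, r5, r4 → r3=0x79
body[2] sub  r0, r4, r0 → r0=0x0b
body[3] add  r5, r4, r2 → r5=0x96
body[4] sub  r1, r5, #13 → r1=0x89
epilogue: pop r3=0x23, sp=0x77
epilogue: pop r1=0x23, sp=0x78
epilogue: pop r0=0x18, sp=0x79
r3 is callee-saved → restored

REG = 0x23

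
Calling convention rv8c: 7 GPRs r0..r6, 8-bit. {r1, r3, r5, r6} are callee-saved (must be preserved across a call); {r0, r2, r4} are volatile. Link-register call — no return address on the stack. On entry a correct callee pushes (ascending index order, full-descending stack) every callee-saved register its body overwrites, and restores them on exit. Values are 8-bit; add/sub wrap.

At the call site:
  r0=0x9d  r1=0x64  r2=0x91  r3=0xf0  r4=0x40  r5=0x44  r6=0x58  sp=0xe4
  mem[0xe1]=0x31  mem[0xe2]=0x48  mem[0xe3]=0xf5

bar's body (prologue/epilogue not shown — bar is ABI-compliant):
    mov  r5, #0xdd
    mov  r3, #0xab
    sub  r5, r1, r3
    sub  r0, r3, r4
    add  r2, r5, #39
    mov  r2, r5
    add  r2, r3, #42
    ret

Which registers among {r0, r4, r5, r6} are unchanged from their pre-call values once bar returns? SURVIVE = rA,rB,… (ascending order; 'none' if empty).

prologue: push r3 -> mem[0xe3]=0xf0, sp=0xe3
prologue: push r5 -> mem[0xe2]=0x44, sp=0xe2
body[0] mov  r5, #0xdd -> r5=0xdd
body[1] mov  r3, #0xab -> r3=0xab
body[2] sub  r5, r1, r3 -> r5=0xb9
body[3] sub  r0, r3, r4 -> r0=0x6b
body[4] add  r2, r5, #39 -> r2=0xe0
body[5] mov  r2, r5 -> r2=0xb9
body[6] add  r2, r3, #42 -> r2=0xd5
epilogue: pop r5=0x44, sp=0xe3
epilogue: pop r3=0xf0, sp=0xe4
r0: caller-saved, written=True
r4: caller-saved, written=False
r5: callee-saved, written=True
r6: callee-saved, written=False

SURVIVE = r4,r5,r6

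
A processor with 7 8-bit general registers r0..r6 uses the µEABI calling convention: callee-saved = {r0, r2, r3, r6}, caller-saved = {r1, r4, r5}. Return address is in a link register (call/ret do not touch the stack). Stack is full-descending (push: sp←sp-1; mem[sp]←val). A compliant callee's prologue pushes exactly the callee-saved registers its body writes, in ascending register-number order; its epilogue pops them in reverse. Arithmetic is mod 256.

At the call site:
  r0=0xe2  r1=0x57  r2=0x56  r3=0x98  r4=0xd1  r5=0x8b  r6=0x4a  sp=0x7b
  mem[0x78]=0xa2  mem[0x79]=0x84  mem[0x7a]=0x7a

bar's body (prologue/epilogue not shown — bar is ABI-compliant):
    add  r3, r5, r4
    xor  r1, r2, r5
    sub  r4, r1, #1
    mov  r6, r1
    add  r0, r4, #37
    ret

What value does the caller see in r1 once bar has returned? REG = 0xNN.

REG = 0xdd

prologue: push r0 -> mem[0x7a]=0xe2, sp=0x7a
prologue: push r3 -> mem[0x79]=0x98, sp=0x79
prologue: push r6 -> mem[0x78]=0x4a, sp=0x78
body[0] add  r3, r5, r4 -> r3=0x5c
body[1] xor  r1, r2, r5 -> r1=0xdd
body[2] sub  r4, r1, #1 -> r4=0xdc
body[3] mov  r6, r1 -> r6=0xdd
body[4] add  r0, r4, #37 -> r0=0x01
epilogue: pop r6=0x4a, sp=0x79
epilogue: pop r3=0x98, sp=0x7a
epilogue: pop r0=0xe2, sp=0x7b
r1 is caller-saved -> body value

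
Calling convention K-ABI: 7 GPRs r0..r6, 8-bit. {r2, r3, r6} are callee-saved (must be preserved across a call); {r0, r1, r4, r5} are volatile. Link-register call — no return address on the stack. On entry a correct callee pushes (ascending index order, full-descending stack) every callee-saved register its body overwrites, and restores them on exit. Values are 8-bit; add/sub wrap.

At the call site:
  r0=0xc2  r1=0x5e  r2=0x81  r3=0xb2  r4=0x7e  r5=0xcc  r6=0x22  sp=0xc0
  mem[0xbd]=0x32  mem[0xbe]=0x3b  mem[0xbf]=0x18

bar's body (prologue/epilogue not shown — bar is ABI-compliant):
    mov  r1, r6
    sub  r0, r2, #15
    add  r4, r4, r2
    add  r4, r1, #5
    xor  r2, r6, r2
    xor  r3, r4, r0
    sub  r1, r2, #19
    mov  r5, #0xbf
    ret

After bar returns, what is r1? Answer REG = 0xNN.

REG = 0x90

prologue: push r2 → mem[0xbf]=0x81, sp=0xbf
prologue: push r3 → mem[0xbe]=0xb2, sp=0xbe
body[0] mov  r1, r6 → r1=0x22
body[1] sub  r0, r2, #15 → r0=0x72
body[2] add  r4, r4, r2 → r4=0xff
body[3] add  r4, r1, #5 → r4=0x27
body[4] xor  r2, r6, r2 → r2=0xa3
body[5] xor  r3, r4, r0 → r3=0x55
body[6] sub  r1, r2, #19 → r1=0x90
body[7] mov  r5, #0xbf → r5=0xbf
epilogue: pop r3=0xb2, sp=0xbf
epilogue: pop r2=0x81, sp=0xc0
r1 is caller-saved → body value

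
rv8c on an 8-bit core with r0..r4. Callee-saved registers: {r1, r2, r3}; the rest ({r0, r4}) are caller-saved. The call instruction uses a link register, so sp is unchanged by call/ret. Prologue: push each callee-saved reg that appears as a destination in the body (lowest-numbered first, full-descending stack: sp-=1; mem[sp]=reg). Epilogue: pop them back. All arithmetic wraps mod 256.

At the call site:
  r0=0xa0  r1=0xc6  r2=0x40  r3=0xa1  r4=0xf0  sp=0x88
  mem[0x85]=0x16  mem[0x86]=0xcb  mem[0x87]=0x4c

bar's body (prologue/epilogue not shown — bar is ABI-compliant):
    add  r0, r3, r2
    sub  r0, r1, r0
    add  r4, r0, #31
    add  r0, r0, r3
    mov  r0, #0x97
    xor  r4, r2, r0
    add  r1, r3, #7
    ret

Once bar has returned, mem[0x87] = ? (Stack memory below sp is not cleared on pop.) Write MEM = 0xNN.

MEM = 0xc6

prologue: push r1 → mem[0x87]=0xc6, sp=0x87
body[0] add  r0, r3, r2 → r0=0xe1
body[1] sub  r0, r1, r0 → r0=0xe5
body[2] add  r4, r0, #31 → r4=0x04
body[3] add  r0, r0, r3 → r0=0x86
body[4] mov  r0, #0x97 → r0=0x97
body[5] xor  r4, r2, r0 → r4=0xd7
body[6] add  r1, r3, #7 → r1=0xa8
epilogue: pop r1=0xc6, sp=0x88
prologue pushed ['r1'] at ['0x87']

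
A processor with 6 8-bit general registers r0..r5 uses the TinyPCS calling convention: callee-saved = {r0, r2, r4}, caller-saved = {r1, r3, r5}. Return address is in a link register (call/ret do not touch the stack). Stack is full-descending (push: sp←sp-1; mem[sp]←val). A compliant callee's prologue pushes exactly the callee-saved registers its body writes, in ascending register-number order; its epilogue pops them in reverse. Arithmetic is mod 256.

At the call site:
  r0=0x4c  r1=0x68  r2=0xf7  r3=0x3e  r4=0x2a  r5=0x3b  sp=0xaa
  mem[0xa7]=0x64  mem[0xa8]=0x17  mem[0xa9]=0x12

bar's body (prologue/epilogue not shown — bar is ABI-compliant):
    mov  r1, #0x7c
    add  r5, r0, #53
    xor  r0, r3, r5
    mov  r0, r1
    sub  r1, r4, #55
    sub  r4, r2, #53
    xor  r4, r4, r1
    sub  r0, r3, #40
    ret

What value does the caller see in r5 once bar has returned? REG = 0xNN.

REG = 0x81

prologue: push r0 -> mem[0xa9]=0x4c, sp=0xa9
prologue: push r4 -> mem[0xa8]=0x2a, sp=0xa8
body[0] mov  r1, #0x7c -> r1=0x7c
body[1] add  r5, r0, #53 -> r5=0x81
body[2] xor  r0, r3, r5 -> r0=0xbf
body[3] mov  r0, r1 -> r0=0x7c
body[4] sub  r1, r4, #55 -> r1=0xf3
body[5] sub  r4, r2, #53 -> r4=0xc2
body[6] xor  r4, r4, r1 -> r4=0x31
body[7] sub  r0, r3, #40 -> r0=0x16
epilogue: pop r4=0x2a, sp=0xa9
epilogue: pop r0=0x4c, sp=0xaa
r5 is caller-saved -> body value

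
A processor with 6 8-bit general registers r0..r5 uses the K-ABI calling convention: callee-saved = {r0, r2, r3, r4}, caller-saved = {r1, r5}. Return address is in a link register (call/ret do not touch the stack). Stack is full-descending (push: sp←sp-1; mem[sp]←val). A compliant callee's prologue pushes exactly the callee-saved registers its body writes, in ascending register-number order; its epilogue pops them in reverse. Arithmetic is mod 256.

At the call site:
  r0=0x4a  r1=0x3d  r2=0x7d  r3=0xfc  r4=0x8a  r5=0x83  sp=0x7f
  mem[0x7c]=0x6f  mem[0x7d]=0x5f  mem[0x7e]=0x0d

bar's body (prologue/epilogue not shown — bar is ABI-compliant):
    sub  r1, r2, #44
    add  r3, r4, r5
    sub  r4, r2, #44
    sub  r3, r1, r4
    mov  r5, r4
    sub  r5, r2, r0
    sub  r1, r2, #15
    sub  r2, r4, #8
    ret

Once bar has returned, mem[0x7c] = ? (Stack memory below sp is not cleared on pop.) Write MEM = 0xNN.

prologue: push r2 -> mem[0x7e]=0x7d, sp=0x7e
prologue: push r3 -> mem[0x7d]=0xfc, sp=0x7d
prologue: push r4 -> mem[0x7c]=0x8a, sp=0x7c
body[0] sub  r1, r2, #44 -> r1=0x51
body[1] add  r3, r4, r5 -> r3=0x0d
body[2] sub  r4, r2, #44 -> r4=0x51
body[3] sub  r3, r1, r4 -> r3=0x00
body[4] mov  r5, r4 -> r5=0x51
body[5] sub  r5, r2, r0 -> r5=0x33
body[6] sub  r1, r2, #15 -> r1=0x6e
body[7] sub  r2, r4, #8 -> r2=0x49
epilogue: pop r4=0x8a, sp=0x7d
epilogue: pop r3=0xfc, sp=0x7e
epilogue: pop r2=0x7d, sp=0x7f
prologue pushed ['r2', 'r3', 'r4'] at ['0x7e', '0x7d', '0x7c']

MEM = 0x8a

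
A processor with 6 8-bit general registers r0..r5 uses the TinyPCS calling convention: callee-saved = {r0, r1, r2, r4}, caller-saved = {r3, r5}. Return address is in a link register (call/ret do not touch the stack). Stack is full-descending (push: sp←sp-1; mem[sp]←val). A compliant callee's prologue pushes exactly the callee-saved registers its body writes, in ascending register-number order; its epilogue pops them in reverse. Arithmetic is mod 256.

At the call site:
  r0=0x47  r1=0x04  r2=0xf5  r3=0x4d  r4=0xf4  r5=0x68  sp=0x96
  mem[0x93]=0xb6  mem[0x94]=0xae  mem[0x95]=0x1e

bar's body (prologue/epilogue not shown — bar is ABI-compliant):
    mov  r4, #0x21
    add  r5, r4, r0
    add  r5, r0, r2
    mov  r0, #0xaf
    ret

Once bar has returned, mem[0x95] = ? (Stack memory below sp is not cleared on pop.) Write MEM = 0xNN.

MEM = 0x47

prologue: push r0 -> mem[0x95]=0x47, sp=0x95
prologue: push r4 -> mem[0x94]=0xf4, sp=0x94
body[0] mov  r4, #0x21 -> r4=0x21
body[1] add  r5, r4, r0 -> r5=0x68
body[2] add  r5, r0, r2 -> r5=0x3c
body[3] mov  r0, #0xaf -> r0=0xaf
epilogue: pop r4=0xf4, sp=0x95
epilogue: pop r0=0x47, sp=0x96
prologue pushed ['r0', 'r4'] at ['0x95', '0x94']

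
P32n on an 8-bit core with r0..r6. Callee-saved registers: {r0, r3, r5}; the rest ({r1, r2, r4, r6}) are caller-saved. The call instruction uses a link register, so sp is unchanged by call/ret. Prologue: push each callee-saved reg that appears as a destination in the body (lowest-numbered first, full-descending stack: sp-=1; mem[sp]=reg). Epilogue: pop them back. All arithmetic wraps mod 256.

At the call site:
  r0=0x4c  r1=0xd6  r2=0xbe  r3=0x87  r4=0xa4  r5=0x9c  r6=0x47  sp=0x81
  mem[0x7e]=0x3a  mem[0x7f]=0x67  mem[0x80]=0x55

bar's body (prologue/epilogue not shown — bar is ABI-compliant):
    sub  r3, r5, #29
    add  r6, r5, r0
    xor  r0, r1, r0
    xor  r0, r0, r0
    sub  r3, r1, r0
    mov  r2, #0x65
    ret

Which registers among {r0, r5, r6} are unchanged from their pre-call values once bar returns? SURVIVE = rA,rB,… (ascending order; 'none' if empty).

SURVIVE = r0,r5

prologue: push r0 → mem[0x80]=0x4c, sp=0x80
prologue: push r3 → mem[0x7f]=0x87, sp=0x7f
body[0] sub  r3, r5, #29 → r3=0x7f
body[1] add  r6, r5, r0 → r6=0xe8
body[2] xor  r0, r1, r0 → r0=0x9a
body[3] xor  r0, r0, r0 → r0=0x00
body[4] sub  r3, r1, r0 → r3=0xd6
body[5] mov  r2, #0x65 → r2=0x65
epilogue: pop r3=0x87, sp=0x80
epilogue: pop r0=0x4c, sp=0x81
r0: callee-saved, written=True
r5: callee-saved, written=False
r6: caller-saved, written=True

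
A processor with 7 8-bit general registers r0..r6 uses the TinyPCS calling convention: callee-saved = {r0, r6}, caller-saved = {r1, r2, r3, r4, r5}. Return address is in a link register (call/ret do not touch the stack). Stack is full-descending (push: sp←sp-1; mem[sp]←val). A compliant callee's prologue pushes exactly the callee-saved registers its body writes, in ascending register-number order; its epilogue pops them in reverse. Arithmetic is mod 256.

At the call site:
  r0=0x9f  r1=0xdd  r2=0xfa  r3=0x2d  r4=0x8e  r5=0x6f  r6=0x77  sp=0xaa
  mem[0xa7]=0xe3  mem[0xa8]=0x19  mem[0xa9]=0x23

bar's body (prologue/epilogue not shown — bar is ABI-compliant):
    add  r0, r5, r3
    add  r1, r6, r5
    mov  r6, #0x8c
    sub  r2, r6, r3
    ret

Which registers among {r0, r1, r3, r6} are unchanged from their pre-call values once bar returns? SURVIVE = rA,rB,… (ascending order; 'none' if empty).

SURVIVE = r0,r3,r6

prologue: push r0 -> mem[0xa9]=0x9f, sp=0xa9
prologue: push r6 -> mem[0xa8]=0x77, sp=0xa8
body[0] add  r0, r5, r3 -> r0=0x9c
body[1] add  r1, r6, r5 -> r1=0xe6
body[2] mov  r6, #0x8c -> r6=0x8c
body[3] sub  r2, r6, r3 -> r2=0x5f
epilogue: pop r6=0x77, sp=0xa9
epilogue: pop r0=0x9f, sp=0xaa
r0: callee-saved, written=True
r1: caller-saved, written=True
r3: caller-saved, written=False
r6: callee-saved, written=True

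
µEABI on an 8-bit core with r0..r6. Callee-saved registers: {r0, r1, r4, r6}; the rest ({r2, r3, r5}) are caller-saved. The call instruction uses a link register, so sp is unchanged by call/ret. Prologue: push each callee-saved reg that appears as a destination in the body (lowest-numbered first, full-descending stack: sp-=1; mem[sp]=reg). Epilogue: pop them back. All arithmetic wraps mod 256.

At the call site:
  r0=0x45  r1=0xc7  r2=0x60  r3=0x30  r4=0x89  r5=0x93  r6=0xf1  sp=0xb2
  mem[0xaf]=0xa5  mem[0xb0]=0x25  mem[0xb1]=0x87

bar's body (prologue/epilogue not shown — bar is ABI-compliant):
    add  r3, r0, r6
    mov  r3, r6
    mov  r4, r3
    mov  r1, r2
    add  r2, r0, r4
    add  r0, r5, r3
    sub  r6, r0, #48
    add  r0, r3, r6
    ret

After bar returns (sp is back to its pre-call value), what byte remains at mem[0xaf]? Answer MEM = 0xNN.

MEM = 0x89

prologue: push r0 -> mem[0xb1]=0x45, sp=0xb1
prologue: push r1 -> mem[0xb0]=0xc7, sp=0xb0
prologue: push r4 -> mem[0xaf]=0x89, sp=0xaf
prologue: push r6 -> mem[0xae]=0xf1, sp=0xae
body[0] add  r3, r0, r6 -> r3=0x36
body[1] mov  r3, r6 -> r3=0xf1
body[2] mov  r4, r3 -> r4=0xf1
body[3] mov  r1, r2 -> r1=0x60
body[4] add  r2, r0, r4 -> r2=0x36
body[5] add  r0, r5, r3 -> r0=0x84
body[6] sub  r6, r0, #48 -> r6=0x54
body[7] add  r0, r3, r6 -> r0=0x45
epilogue: pop r6=0xf1, sp=0xaf
epilogue: pop r4=0x89, sp=0xb0
epilogue: pop r1=0xc7, sp=0xb1
epilogue: pop r0=0x45, sp=0xb2
prologue pushed ['r0', 'r1', 'r4', 'r6'] at ['0xb1', '0xb0', '0xaf', '0xae']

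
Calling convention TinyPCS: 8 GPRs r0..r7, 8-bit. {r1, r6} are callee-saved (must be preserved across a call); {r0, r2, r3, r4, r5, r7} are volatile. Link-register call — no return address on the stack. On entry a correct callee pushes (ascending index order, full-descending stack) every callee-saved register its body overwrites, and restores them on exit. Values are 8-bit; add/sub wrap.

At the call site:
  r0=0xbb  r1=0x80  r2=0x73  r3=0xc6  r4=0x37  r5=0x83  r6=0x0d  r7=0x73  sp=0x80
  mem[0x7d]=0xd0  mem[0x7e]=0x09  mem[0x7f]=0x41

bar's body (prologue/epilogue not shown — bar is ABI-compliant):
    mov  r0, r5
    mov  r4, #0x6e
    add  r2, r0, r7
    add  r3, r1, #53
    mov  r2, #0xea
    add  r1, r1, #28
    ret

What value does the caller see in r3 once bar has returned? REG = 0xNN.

REG = 0xb5

prologue: push r1 -> mem[0x7f]=0x80, sp=0x7f
body[0] mov  r0, r5 -> r0=0x83
body[1] mov  r4, #0x6e -> r4=0x6e
body[2] add  r2, r0, r7 -> r2=0xf6
body[3] add  r3, r1, #53 -> r3=0xb5
body[4] mov  r2, #0xea -> r2=0xea
body[5] add  r1, r1, #28 -> r1=0x9c
epilogue: pop r1=0x80, sp=0x80
r3 is caller-saved -> body value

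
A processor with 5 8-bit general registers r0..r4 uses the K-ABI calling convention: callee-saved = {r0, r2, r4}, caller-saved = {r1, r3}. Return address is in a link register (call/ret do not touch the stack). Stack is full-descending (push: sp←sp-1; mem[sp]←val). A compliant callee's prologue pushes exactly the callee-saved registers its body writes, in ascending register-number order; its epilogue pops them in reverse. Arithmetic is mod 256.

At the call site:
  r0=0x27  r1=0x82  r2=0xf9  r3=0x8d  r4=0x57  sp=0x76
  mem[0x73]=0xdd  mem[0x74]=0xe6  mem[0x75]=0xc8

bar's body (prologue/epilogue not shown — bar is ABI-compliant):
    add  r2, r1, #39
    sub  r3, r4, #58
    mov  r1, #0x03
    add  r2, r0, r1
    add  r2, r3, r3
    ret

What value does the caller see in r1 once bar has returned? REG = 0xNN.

prologue: push r2 -> mem[0x75]=0xf9, sp=0x75
body[0] add  r2, r1, #39 -> r2=0xa9
body[1] sub  r3, r4, #58 -> r3=0x1d
body[2] mov  r1, #0x03 -> r1=0x03
body[3] add  r2, r0, r1 -> r2=0x2a
body[4] add  r2, r3, r3 -> r2=0x3a
epilogue: pop r2=0xf9, sp=0x76
r1 is caller-saved -> body value

REG = 0x03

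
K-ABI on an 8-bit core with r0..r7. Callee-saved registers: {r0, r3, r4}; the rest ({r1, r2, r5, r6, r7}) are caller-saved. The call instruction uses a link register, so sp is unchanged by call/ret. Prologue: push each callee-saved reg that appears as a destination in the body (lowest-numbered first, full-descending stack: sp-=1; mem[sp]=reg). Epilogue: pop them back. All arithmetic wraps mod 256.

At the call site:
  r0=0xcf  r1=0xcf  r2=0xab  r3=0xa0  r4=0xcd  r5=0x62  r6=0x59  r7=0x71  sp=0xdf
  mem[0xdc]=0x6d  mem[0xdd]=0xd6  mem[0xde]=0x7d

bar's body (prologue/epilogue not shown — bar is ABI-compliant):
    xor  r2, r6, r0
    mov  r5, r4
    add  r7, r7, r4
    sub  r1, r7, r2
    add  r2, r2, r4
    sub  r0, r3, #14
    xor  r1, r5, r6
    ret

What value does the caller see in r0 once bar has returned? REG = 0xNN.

prologue: push r0 → mem[0xde]=0xcf, sp=0xde
body[0] xor  r2, r6, r0 → r2=0x96
body[1] mov  r5, r4 → r5=0xcd
body[2] add  r7, r7, r4 → r7=0x3e
body[3] sub  r1, r7, r2 → r1=0xa8
body[4] add  r2, r2, r4 → r2=0x63
body[5] sub  r0, r3, #14 → r0=0x92
body[6] xor  r1, r5, r6 → r1=0x94
epilogue: pop r0=0xcf, sp=0xdf
r0 is callee-saved → restored

REG = 0xcf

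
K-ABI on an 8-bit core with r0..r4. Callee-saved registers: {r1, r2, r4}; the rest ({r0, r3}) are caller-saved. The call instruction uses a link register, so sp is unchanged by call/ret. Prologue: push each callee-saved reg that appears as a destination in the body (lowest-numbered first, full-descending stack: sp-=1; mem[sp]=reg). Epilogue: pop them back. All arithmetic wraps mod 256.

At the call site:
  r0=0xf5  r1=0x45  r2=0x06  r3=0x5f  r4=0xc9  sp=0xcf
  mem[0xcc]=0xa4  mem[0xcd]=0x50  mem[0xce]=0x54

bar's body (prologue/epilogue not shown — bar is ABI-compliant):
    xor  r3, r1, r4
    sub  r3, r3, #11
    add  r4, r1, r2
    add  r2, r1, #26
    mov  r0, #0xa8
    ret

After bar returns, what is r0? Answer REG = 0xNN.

REG = 0xa8

prologue: push r2 -> mem[0xce]=0x06, sp=0xce
prologue: push r4 -> mem[0xcd]=0xc9, sp=0xcd
body[0] xor  r3, r1, r4 -> r3=0x8c
body[1] sub  r3, r3, #11 -> r3=0x81
body[2] add  r4, r1, r2 -> r4=0x4b
body[3] add  r2, r1, #26 -> r2=0x5f
body[4] mov  r0, #0xa8 -> r0=0xa8
epilogue: pop r4=0xc9, sp=0xce
epilogue: pop r2=0x06, sp=0xcf
r0 is caller-saved -> body value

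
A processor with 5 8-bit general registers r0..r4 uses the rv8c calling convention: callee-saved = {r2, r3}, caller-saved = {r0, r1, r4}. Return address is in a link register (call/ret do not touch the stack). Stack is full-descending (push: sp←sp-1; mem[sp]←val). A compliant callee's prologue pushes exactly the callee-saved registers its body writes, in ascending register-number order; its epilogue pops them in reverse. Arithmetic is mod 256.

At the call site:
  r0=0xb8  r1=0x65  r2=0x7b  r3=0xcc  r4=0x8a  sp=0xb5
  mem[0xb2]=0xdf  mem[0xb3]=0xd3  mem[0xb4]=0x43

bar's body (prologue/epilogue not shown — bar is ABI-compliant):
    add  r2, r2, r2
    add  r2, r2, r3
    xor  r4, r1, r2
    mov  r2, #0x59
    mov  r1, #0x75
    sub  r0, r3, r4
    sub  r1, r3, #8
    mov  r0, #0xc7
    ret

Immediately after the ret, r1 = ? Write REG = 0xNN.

REG = 0xc4

prologue: push r2 -> mem[0xb4]=0x7b, sp=0xb4
body[0] add  r2, r2, r2 -> r2=0xf6
body[1] add  r2, r2, r3 -> r2=0xc2
body[2] xor  r4, r1, r2 -> r4=0xa7
body[3] mov  r2, #0x59 -> r2=0x59
body[4] mov  r1, #0x75 -> r1=0x75
body[5] sub  r0, r3, r4 -> r0=0x25
body[6] sub  r1, r3, #8 -> r1=0xc4
body[7] mov  r0, #0xc7 -> r0=0xc7
epilogue: pop r2=0x7b, sp=0xb5
r1 is caller-saved -> body value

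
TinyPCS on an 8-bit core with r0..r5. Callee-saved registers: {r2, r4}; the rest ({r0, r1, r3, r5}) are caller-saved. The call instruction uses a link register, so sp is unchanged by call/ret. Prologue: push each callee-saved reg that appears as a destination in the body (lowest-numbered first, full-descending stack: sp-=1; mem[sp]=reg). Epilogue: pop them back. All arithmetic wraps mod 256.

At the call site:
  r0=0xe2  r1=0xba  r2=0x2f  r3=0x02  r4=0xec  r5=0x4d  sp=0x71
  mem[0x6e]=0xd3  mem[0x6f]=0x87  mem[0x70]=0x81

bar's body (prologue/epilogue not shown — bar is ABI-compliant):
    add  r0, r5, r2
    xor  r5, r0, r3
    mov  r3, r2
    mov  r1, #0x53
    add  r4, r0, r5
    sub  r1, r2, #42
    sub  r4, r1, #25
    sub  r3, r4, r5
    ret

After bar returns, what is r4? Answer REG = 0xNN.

prologue: push r4 → mem[0x70]=0xec, sp=0x70
body[0] add  r0, r5, r2 → r0=0x7c
body[1] xor  r5, r0, r3 → r5=0x7e
body[2] mov  r3, r2 → r3=0x2f
body[3] mov  r1, #0x53 → r1=0x53
body[4] add  r4, r0, r5 → r4=0xfa
body[5] sub  r1, r2, #42 → r1=0x05
body[6] sub  r4, r1, #25 → r4=0xec
body[7] sub  r3, r4, r5 → r3=0x6e
epilogue: pop r4=0xec, sp=0x71
r4 is callee-saved → restored

REG = 0xec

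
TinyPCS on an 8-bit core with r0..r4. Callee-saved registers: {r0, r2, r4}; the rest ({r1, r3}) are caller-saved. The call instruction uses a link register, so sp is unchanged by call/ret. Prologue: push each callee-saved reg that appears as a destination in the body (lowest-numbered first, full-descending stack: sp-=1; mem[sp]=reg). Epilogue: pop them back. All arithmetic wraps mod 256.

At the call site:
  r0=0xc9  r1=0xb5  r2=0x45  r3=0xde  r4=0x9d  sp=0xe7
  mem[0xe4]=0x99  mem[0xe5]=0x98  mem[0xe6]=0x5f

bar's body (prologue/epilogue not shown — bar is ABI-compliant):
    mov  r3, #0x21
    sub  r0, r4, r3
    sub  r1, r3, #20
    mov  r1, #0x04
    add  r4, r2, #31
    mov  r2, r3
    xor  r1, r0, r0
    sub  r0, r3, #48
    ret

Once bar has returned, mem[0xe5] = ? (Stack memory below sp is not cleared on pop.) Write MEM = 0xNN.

MEM = 0x45

prologue: push r0 -> mem[0xe6]=0xc9, sp=0xe6
prologue: push r2 -> mem[0xe5]=0x45, sp=0xe5
prologue: push r4 -> mem[0xe4]=0x9d, sp=0xe4
body[0] mov  r3, #0x21 -> r3=0x21
body[1] sub  r0, r4, r3 -> r0=0x7c
body[2] sub  r1, r3, #20 -> r1=0x0d
body[3] mov  r1, #0x04 -> r1=0x04
body[4] add  r4, r2, #31 -> r4=0x64
body[5] mov  r2, r3 -> r2=0x21
body[6] xor  r1, r0, r0 -> r1=0x00
body[7] sub  r0, r3, #48 -> r0=0xf1
epilogue: pop r4=0x9d, sp=0xe5
epilogue: pop r2=0x45, sp=0xe6
epilogue: pop r0=0xc9, sp=0xe7
prologue pushed ['r0', 'r2', 'r4'] at ['0xe6', '0xe5', '0xe4']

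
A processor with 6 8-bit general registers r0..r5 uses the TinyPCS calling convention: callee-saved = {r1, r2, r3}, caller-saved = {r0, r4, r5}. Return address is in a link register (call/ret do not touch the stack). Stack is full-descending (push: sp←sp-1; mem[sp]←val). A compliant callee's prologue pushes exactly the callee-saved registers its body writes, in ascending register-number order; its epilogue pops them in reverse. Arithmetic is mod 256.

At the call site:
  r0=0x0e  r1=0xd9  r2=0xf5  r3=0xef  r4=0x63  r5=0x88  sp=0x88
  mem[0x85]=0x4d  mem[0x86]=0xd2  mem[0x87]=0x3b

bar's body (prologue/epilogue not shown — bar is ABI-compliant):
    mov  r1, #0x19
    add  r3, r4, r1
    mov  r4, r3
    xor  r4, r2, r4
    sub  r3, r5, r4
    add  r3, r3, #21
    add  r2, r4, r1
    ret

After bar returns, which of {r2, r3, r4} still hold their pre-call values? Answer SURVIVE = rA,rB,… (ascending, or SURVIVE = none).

prologue: push r1 -> mem[0x87]=0xd9, sp=0x87
prologue: push r2 -> mem[0x86]=0xf5, sp=0x86
prologue: push r3 -> mem[0x85]=0xef, sp=0x85
body[0] mov  r1, #0x19 -> r1=0x19
body[1] add  r3, r4, r1 -> r3=0x7c
body[2] mov  r4, r3 -> r4=0x7c
body[3] xor  r4, r2, r4 -> r4=0x89
body[4] sub  r3, r5, r4 -> r3=0xff
body[5] add  r3, r3, #21 -> r3=0x14
body[6] add  r2, r4, r1 -> r2=0xa2
epilogue: pop r3=0xef, sp=0x86
epilogue: pop r2=0xf5, sp=0x87
epilogue: pop r1=0xd9, sp=0x88
r2: callee-saved, written=True
r3: callee-saved, written=True
r4: caller-saved, written=True

SURVIVE = r2,r3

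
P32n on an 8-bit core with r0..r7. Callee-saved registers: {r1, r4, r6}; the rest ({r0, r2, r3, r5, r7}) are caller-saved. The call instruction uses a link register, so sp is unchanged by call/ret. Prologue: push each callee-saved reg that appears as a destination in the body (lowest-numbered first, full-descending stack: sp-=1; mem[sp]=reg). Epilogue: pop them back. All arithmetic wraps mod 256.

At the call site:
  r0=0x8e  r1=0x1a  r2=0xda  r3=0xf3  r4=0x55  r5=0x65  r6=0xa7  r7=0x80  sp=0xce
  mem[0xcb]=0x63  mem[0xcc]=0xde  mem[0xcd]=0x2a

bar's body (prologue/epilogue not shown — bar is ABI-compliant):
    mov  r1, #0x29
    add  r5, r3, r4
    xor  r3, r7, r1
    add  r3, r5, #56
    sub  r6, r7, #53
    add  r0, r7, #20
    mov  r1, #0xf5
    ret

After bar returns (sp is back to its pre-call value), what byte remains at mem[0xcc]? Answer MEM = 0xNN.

prologue: push r1 -> mem[0xcd]=0x1a, sp=0xcd
prologue: push r6 -> mem[0xcc]=0xa7, sp=0xcc
body[0] mov  r1, #0x29 -> r1=0x29
body[1] add  r5, r3, r4 -> r5=0x48
body[2] xor  r3, r7, r1 -> r3=0xa9
body[3] add  r3, r5, #56 -> r3=0x80
body[4] sub  r6, r7, #53 -> r6=0x4b
body[5] add  r0, r7, #20 -> r0=0x94
body[6] mov  r1, #0xf5 -> r1=0xf5
epilogue: pop r6=0xa7, sp=0xcd
epilogue: pop r1=0x1a, sp=0xce
prologue pushed ['r1', 'r6'] at ['0xcd', '0xcc']

MEM = 0xa7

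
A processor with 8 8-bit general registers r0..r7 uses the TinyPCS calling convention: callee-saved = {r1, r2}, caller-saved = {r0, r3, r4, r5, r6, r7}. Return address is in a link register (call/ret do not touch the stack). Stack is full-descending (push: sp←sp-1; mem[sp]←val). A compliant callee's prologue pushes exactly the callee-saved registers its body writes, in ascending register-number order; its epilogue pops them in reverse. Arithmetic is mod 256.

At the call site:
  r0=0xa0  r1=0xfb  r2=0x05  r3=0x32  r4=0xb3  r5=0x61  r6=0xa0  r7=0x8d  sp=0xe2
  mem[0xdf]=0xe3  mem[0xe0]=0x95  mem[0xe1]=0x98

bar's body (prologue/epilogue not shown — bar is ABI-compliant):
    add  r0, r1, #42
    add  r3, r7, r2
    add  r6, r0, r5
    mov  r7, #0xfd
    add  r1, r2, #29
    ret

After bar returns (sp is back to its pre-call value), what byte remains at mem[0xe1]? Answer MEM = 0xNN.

prologue: push r1 → mem[0xe1]=0xfb, sp=0xe1
body[0] add  r0, r1, #42 → r0=0x25
body[1] add  r3, r7, r2 → r3=0x92
body[2] add  r6, r0, r5 → r6=0x86
body[3] mov  r7, #0xfd → r7=0xfd
body[4] add  r1, r2, #29 → r1=0x22
epilogue: pop r1=0xfb, sp=0xe2
prologue pushed ['r1'] at ['0xe1']

MEM = 0xfb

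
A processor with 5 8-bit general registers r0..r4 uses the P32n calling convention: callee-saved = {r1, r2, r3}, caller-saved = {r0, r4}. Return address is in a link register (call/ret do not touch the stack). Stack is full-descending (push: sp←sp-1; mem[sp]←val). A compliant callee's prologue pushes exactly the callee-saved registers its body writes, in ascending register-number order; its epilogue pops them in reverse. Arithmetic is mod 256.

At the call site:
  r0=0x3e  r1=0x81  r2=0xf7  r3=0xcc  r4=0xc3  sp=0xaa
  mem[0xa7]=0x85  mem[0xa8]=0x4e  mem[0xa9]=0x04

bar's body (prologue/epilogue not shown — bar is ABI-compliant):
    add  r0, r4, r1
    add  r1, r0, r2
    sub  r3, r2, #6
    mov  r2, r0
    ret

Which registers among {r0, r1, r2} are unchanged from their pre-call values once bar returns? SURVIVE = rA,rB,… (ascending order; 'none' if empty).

prologue: push r1 → mem[0xa9]=0x81, sp=0xa9
prologue: push r2 → mem[0xa8]=0xf7, sp=0xa8
prologue: push r3 → mem[0xa7]=0xcc, sp=0xa7
body[0] add  r0, r4, r1 → r0=0x44
body[1] add  r1, r0, r2 → r1=0x3b
body[2] sub  r3, r2, #6 → r3=0xf1
body[3] mov  r2, r0 → r2=0x44
epilogue: pop r3=0xcc, sp=0xa8
epilogue: pop r2=0xf7, sp=0xa9
epilogue: pop r1=0x81, sp=0xaa
r0: caller-saved, written=True
r1: callee-saved, written=True
r2: callee-saved, written=True

SURVIVE = r1,r2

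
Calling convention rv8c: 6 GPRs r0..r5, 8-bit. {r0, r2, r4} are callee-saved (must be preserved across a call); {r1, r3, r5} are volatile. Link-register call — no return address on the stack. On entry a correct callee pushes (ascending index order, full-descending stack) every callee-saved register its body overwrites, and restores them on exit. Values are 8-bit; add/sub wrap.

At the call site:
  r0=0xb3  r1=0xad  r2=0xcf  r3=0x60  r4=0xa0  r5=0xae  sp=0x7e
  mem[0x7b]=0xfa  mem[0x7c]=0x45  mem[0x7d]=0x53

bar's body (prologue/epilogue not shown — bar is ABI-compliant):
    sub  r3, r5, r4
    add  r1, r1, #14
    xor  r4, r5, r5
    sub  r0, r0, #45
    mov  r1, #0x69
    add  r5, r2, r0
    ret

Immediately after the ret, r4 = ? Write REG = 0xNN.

prologue: push r0 → mem[0x7d]=0xb3, sp=0x7d
prologue: push r4 → mem[0x7c]=0xa0, sp=0x7c
body[0] sub  r3, r5, r4 → r3=0x0e
body[1] add  r1, r1, #14 → r1=0xbb
body[2] xor  r4, r5, r5 → r4=0x00
body[3] sub  r0, r0, #45 → r0=0x86
body[4] mov  r1, #0x69 → r1=0x69
body[5] add  r5, r2, r0 → r5=0x55
epilogue: pop r4=0xa0, sp=0x7d
epilogue: pop r0=0xb3, sp=0x7e
r4 is callee-saved → restored

REG = 0xa0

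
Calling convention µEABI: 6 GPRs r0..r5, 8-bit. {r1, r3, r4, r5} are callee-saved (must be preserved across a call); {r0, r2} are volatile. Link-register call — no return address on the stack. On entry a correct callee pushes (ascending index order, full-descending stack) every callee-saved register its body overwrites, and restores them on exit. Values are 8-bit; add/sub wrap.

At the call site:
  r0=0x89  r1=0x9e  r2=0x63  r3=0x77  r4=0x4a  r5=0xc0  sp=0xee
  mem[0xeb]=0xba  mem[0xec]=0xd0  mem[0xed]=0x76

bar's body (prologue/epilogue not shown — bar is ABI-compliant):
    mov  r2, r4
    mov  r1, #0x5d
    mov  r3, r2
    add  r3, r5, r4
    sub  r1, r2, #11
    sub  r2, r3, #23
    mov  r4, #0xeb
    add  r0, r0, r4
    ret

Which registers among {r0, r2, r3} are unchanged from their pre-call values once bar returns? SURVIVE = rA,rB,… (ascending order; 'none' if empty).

prologue: push r1 -> mem[0xed]=0x9e, sp=0xed
prologue: push r3 -> mem[0xec]=0x77, sp=0xec
prologue: push r4 -> mem[0xeb]=0x4a, sp=0xeb
body[0] mov  r2, r4 -> r2=0x4a
body[1] mov  r1, #0x5d -> r1=0x5d
body[2] mov  r3, r2 -> r3=0x4a
body[3] add  r3, r5, r4 -> r3=0x0a
body[4] sub  r1, r2, #11 -> r1=0x3f
body[5] sub  r2, r3, #23 -> r2=0xf3
body[6] mov  r4, #0xeb -> r4=0xeb
body[7] add  r0, r0, r4 -> r0=0x74
epilogue: pop r4=0x4a, sp=0xec
epilogue: pop r3=0x77, sp=0xed
epilogue: pop r1=0x9e, sp=0xee
r0: caller-saved, written=True
r2: caller-saved, written=True
r3: callee-saved, written=True

SURVIVE = r3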